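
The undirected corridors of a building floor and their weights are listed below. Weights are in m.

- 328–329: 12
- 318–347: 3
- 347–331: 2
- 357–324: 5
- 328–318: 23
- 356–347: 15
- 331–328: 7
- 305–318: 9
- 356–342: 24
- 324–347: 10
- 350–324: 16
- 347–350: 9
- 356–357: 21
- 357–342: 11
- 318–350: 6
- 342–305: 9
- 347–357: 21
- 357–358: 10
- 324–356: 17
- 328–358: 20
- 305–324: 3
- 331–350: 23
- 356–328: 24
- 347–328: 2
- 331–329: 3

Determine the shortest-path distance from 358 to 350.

31 m

Candidate routes:
358 - 357 - 324 - 350: 10+5+16 = 31
358 - 357 - 324 - 347 - 350: 10+5+10+9 = 34
358 - 357 - 324 - 305 - 318 - 350: 10+5+3+9+6 = 33
Cheapest is 358 - 357 - 324 - 350 at 31 m.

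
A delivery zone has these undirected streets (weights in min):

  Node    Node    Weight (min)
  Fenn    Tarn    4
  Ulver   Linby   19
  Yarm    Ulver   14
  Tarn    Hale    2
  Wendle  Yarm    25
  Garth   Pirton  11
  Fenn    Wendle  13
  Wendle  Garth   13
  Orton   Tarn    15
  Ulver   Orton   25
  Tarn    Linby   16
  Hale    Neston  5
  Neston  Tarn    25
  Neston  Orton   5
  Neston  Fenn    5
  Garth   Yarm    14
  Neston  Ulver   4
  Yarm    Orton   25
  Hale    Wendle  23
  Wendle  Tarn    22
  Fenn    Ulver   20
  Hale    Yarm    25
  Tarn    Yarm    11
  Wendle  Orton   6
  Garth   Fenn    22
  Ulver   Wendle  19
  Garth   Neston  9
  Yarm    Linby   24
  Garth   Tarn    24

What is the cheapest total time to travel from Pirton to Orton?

25 min

Settle nodes by increasing distance from Pirton:
Pirton: 0
Garth: 11  (via Pirton)
Neston: 20  (via Garth)
Wendle: 24  (via Garth)
Ulver: 24  (via Neston)
Orton: 25  (via Neston)
Shortest route: Pirton–Garth–Neston–Orton = 25 min.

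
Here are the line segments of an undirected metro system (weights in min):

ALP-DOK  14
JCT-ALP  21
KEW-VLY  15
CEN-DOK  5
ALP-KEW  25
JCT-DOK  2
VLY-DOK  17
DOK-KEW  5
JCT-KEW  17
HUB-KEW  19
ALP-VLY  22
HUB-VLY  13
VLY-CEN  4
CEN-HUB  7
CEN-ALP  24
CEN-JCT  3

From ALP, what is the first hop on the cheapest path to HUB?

DOK

Enumerating some paths:
ALP - DOK - CEN - HUB: 14+5+7 = 26
ALP - CEN - HUB: 24+7 = 31
ALP - JCT - CEN - HUB: 21+3+7 = 31
ALP - VLY - CEN - HUB: 22+4+7 = 33
The minimum is 26 min via ALP - DOK - CEN - HUB.
So from ALP the first move is to DOK.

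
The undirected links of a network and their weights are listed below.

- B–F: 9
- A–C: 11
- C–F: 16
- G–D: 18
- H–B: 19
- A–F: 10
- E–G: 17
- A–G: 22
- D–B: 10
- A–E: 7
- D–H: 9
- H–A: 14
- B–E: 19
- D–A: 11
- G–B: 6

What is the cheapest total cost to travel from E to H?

21

Settle nodes by increasing distance from E:
E: 0
A: 7  (via E)
F: 17  (via A)
G: 17  (via E)
C: 18  (via A)
D: 18  (via A)
B: 19  (via E)
H: 21  (via A)
Shortest route: E–A–H = 21.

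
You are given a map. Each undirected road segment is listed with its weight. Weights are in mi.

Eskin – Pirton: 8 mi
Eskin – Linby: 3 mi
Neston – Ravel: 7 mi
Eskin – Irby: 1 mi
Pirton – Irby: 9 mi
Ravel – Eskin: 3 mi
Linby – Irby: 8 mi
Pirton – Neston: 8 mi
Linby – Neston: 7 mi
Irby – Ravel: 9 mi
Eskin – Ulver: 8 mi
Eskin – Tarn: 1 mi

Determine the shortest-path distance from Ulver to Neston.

Candidate routes:
Ulver → Eskin → Irby → Ravel → Neston: 8+1+9+7 = 25
Ulver → Eskin → Pirton → Neston: 8+8+8 = 24
Ulver → Eskin → Ravel → Neston: 8+3+7 = 18
Ulver → Eskin → Irby → Linby → Neston: 8+1+8+7 = 24
The minimum is 18 mi via Ulver → Eskin → Ravel → Neston.

18 mi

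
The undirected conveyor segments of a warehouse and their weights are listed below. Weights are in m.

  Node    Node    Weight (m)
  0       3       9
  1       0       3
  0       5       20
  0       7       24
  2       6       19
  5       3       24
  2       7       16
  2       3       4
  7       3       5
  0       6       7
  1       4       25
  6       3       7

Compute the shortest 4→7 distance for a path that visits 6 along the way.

Shortest 4→6: 4 → 1 → 0 → 6 = 35
Shortest 6→7: 6 → 3 → 7 = 12
Total via 6: 35 + 12 = 47 m.

47 m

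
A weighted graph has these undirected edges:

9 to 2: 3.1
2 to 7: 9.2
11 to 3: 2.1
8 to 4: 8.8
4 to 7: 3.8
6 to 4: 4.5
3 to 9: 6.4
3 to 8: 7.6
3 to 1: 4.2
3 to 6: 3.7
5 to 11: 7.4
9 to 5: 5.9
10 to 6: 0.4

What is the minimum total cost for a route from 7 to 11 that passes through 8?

Shortest 7→8: 7–4–8 = 12.6
Shortest 8→11: 8–3–11 = 9.7
Total via 8: 12.6 + 9.7 = 22.3.

22.3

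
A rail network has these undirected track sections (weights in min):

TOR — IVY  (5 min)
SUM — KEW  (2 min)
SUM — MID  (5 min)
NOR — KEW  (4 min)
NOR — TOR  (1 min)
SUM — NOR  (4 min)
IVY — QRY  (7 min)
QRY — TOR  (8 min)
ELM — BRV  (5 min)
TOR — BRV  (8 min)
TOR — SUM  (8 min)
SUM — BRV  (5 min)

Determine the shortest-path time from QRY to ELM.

21 min

Enumerating some paths:
QRY–IVY–TOR–BRV–ELM: 7+5+8+5 = 25
QRY–TOR–BRV–ELM: 8+8+5 = 21
QRY–TOR–NOR–SUM–BRV–ELM: 8+1+4+5+5 = 23
Cheapest is QRY–TOR–BRV–ELM at 21 min.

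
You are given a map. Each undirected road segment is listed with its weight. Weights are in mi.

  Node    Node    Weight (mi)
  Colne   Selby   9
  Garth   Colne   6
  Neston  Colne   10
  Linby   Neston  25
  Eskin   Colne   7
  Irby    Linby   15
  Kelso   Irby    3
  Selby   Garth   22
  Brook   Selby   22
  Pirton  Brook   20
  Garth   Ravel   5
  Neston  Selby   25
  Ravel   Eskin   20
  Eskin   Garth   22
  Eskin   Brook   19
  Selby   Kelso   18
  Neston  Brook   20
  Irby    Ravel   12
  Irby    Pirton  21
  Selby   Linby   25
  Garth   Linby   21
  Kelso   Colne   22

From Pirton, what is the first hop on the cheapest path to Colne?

Irby

Candidate routes:
Pirton - Irby - Kelso - Colne: 21+3+22 = 46
Pirton - Irby - Ravel - Garth - Colne: 21+12+5+6 = 44
Cheapest is Pirton - Irby - Ravel - Garth - Colne at 44 mi.
So from Pirton the first move is to Irby.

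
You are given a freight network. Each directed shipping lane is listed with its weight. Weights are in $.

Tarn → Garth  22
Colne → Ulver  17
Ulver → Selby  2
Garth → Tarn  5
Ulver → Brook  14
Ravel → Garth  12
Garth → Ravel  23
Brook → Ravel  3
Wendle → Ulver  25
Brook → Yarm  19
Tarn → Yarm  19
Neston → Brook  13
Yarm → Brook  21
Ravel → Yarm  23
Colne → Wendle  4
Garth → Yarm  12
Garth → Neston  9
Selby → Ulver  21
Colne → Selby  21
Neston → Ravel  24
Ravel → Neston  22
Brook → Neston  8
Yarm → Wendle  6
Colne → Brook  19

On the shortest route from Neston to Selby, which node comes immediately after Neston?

Brook

Enumerating some paths:
Neston–Brook–Yarm–Wendle–Ulver–Selby: 13+19+6+25+2 = 65
Neston–Brook–Ravel–Garth–Yarm–Wendle–Ulver–Selby: 13+3+12+12+6+25+2 = 73
Neston–Brook–Ravel–Yarm–Wendle–Ulver–Selby: 13+3+23+6+25+2 = 72
Neston–Ravel–Yarm–Wendle–Ulver–Selby: 24+23+6+25+2 = 80
Cheapest is Neston–Brook–Yarm–Wendle–Ulver–Selby at $65.
So from Neston the first move is to Brook.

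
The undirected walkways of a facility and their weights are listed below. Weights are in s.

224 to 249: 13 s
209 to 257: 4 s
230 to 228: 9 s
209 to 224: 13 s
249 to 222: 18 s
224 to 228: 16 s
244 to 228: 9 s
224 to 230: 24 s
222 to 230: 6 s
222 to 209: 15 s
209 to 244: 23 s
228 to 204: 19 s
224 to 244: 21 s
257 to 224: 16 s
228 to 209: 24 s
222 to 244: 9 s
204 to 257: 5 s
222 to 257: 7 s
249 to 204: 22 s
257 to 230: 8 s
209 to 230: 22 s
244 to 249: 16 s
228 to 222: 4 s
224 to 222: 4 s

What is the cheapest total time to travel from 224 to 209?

Settle nodes by increasing distance from 224:
224: 0
222: 4  (via 224)
228: 8  (via 222)
230: 10  (via 222)
257: 11  (via 222)
209: 13  (via 224)
Shortest route: 224 → 209 = 13 s.

13 s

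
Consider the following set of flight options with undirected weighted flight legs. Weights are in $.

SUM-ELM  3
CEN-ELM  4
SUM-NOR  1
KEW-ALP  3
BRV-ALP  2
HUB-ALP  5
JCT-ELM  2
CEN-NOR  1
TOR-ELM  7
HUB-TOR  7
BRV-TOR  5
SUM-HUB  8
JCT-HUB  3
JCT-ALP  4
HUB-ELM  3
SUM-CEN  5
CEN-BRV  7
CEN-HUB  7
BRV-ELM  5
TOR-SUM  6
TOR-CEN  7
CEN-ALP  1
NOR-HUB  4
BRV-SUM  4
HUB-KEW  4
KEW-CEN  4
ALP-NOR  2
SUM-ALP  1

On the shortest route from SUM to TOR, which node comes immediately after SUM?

Enumerating some paths:
SUM → ALP → BRV → TOR: 1+2+5 = 8
SUM → TOR: 6 = 6
Cheapest is SUM → TOR at $6.
So from SUM the first move is to TOR.

TOR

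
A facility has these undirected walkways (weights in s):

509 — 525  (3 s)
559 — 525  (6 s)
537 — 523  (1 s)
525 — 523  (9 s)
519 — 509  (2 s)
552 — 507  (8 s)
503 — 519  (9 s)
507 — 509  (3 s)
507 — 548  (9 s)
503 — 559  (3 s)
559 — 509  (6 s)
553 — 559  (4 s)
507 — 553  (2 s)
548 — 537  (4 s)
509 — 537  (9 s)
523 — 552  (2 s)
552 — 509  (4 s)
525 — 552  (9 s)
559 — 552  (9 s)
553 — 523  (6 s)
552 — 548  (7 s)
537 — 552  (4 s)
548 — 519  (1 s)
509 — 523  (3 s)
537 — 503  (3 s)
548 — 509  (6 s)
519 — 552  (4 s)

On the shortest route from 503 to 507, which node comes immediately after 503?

Compare a few routes:
503–559–553–507: 3+4+2 = 9
503–537–523–509–507: 3+1+3+3 = 10
The minimum is 9 s via 503–559–553–507.
So from 503 the first move is to 559.

559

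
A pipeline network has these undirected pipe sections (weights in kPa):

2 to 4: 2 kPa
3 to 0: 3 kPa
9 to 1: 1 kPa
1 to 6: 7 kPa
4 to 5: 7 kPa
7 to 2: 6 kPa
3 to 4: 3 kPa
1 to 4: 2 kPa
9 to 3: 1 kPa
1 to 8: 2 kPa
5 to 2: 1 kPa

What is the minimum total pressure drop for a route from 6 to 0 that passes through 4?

Best 6 to 4: 6–1–4 costing 9
Best 4 to 0: 4–3–0 costing 6
Total via 4: 9 + 6 = 15 kPa.

15 kPa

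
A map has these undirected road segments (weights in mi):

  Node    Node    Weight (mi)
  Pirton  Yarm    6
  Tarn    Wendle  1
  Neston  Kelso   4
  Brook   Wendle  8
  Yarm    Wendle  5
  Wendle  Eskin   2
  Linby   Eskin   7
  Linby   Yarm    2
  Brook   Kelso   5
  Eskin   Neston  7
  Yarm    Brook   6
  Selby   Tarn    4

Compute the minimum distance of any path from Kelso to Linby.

Compare a few routes:
Kelso → Brook → Wendle → Yarm → Linby: 5+8+5+2 = 20
Kelso → Neston → Eskin → Linby: 4+7+7 = 18
Kelso → Brook → Yarm → Linby: 5+6+2 = 13
Cheapest is Kelso → Brook → Yarm → Linby at 13 mi.

13 mi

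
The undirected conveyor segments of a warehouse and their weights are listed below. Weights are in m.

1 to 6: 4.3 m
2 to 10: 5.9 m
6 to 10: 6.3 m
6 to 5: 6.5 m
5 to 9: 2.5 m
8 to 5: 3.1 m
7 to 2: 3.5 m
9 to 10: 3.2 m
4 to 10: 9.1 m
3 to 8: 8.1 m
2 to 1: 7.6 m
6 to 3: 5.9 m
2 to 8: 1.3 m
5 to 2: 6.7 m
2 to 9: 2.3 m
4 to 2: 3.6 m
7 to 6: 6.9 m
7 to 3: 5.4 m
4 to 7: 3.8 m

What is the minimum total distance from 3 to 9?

11.2 m

Shortest distances from 3:
3: 0
7: 5.4  (via 3)
6: 5.9  (via 3)
8: 8.1  (via 3)
2: 8.9  (via 7)
4: 9.2  (via 7)
1: 10.2  (via 6)
5: 11.2  (via 8)
9: 11.2  (via 2)
Shortest route: 3–7–2–9 = 11.2 m.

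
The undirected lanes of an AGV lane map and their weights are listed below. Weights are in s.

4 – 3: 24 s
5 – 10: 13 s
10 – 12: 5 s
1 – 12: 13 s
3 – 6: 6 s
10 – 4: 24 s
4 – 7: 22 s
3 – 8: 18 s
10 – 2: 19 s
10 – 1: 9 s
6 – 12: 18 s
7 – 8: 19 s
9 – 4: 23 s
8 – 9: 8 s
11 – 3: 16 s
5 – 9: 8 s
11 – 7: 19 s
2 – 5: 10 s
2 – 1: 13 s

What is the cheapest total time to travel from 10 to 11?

Settle nodes by increasing distance from 10:
10: 0
12: 5  (via 10)
1: 9  (via 10)
5: 13  (via 10)
2: 19  (via 10)
9: 21  (via 5)
6: 23  (via 12)
4: 24  (via 10)
3: 29  (via 6)
8: 29  (via 9)
11: 45  (via 3)
Shortest route: 10 → 12 → 6 → 3 → 11 = 45 s.

45 s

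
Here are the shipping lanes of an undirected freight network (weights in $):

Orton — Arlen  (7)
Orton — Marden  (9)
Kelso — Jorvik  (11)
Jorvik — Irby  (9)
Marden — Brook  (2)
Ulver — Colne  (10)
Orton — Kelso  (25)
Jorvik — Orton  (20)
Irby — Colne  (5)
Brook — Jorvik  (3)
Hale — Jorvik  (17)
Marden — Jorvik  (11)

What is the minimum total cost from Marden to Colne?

Running Dijkstra from Marden:
Marden: 0
Brook: 2  (via Marden)
Jorvik: 5  (via Brook)
Orton: 9  (via Marden)
Irby: 14  (via Jorvik)
Arlen: 16  (via Orton)
Kelso: 16  (via Jorvik)
Colne: 19  (via Irby)
Shortest route: Marden–Brook–Jorvik–Irby–Colne = $19.

$19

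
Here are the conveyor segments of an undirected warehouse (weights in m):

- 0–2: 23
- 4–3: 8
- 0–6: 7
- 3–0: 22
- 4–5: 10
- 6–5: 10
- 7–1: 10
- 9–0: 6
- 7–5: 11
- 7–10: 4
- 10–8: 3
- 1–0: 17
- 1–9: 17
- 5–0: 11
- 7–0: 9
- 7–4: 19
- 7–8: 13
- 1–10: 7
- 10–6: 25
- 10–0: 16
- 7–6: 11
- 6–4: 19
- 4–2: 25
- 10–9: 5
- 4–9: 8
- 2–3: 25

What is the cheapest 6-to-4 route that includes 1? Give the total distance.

41 m

Best 6 to 1: 6–7–1 costing 21
Shortest 1→4: 1–10–9–4 = 20
Total via 1: 21 + 20 = 41 m.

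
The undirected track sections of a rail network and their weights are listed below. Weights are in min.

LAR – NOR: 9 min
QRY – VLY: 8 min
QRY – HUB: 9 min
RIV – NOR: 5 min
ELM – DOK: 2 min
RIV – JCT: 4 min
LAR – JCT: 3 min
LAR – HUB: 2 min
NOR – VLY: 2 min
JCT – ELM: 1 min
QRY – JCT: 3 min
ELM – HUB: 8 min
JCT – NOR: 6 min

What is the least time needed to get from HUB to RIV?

9 min

Enumerating some paths:
HUB–ELM–JCT–RIV: 8+1+4 = 13
HUB–LAR–JCT–RIV: 2+3+4 = 9
The minimum is 9 min via HUB–LAR–JCT–RIV.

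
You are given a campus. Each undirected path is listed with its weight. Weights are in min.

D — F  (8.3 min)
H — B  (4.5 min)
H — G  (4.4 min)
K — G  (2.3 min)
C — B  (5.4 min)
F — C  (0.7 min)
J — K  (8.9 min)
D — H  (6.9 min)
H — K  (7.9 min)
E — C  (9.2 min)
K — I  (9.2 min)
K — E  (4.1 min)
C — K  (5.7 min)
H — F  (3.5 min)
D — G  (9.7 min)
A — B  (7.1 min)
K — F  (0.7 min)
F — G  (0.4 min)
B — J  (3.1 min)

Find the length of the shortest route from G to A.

13.6 min

Settle nodes by increasing distance from G:
G: 0
F: 0.4  (via G)
C: 1.1  (via F)
K: 1.1  (via F)
H: 3.9  (via F)
E: 5.2  (via K)
B: 6.5  (via C)
D: 8.7  (via F)
J: 9.6  (via B)
I: 10.3  (via K)
A: 13.6  (via B)
Shortest route: G–F–C–B–A = 13.6 min.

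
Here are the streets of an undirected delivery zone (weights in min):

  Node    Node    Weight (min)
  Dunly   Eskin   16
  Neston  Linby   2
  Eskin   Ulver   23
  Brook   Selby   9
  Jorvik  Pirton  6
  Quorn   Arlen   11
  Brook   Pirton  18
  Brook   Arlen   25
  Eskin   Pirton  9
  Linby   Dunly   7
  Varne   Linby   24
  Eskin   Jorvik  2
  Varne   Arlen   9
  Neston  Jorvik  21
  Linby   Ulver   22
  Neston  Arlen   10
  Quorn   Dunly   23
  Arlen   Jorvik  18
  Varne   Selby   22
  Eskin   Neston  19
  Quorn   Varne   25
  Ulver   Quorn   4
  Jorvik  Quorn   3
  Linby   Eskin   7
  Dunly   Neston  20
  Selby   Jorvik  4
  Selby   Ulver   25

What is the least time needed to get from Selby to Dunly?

Running Dijkstra from Selby:
Selby: 0
Jorvik: 4  (via Selby)
Eskin: 6  (via Jorvik)
Quorn: 7  (via Jorvik)
Brook: 9  (via Selby)
Pirton: 10  (via Jorvik)
Ulver: 11  (via Quorn)
Linby: 13  (via Eskin)
Neston: 15  (via Linby)
Arlen: 18  (via Quorn)
Dunly: 20  (via Linby)
Shortest route: Selby → Jorvik → Eskin → Linby → Dunly = 20 min.

20 min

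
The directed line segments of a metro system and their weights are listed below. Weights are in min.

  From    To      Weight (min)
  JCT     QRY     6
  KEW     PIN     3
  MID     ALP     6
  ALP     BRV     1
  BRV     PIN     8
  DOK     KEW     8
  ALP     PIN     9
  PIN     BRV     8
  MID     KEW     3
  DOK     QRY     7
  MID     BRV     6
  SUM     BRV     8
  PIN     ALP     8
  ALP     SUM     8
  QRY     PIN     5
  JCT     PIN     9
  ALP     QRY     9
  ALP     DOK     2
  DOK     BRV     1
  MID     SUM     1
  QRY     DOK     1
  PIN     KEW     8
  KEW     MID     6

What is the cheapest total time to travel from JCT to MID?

Shortest distances from JCT:
JCT: 0
QRY: 6  (via JCT)
DOK: 7  (via QRY)
BRV: 8  (via DOK)
PIN: 9  (via JCT)
KEW: 15  (via DOK)
ALP: 17  (via PIN)
MID: 21  (via KEW)
Shortest route: JCT → QRY → DOK → KEW → MID = 21 min.

21 min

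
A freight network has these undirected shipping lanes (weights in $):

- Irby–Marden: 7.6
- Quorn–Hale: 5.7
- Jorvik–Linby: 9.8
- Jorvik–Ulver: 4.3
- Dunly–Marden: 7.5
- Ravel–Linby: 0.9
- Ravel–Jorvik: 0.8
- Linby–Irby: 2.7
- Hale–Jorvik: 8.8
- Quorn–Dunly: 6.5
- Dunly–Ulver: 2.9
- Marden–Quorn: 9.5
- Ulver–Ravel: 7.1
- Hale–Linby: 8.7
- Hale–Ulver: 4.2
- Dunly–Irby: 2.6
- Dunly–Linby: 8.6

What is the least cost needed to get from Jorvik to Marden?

Settle nodes by increasing distance from Jorvik:
Jorvik: 0
Ravel: 0.8  (via Jorvik)
Linby: 1.7  (via Ravel)
Ulver: 4.3  (via Jorvik)
Irby: 4.4  (via Linby)
Dunly: 7  (via Irby)
Hale: 8.5  (via Ulver)
Marden: 12  (via Irby)
Shortest route: Jorvik → Ravel → Linby → Irby → Marden = $12.

$12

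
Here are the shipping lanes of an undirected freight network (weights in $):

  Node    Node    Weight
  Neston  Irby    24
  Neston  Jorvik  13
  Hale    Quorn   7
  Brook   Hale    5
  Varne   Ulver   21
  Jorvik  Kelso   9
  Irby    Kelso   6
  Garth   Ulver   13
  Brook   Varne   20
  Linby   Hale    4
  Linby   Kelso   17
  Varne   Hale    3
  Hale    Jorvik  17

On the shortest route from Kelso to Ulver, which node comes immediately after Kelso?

Linby

Candidate routes:
Kelso–Linby–Hale–Brook–Varne–Ulver: 17+4+5+20+21 = 67
Kelso–Jorvik–Hale–Varne–Ulver: 9+17+3+21 = 50
Kelso–Linby–Hale–Varne–Ulver: 17+4+3+21 = 45
Kelso–Jorvik–Hale–Brook–Varne–Ulver: 9+17+5+20+21 = 72
The minimum is $45 via Kelso–Linby–Hale–Varne–Ulver.
So from Kelso the first move is to Linby.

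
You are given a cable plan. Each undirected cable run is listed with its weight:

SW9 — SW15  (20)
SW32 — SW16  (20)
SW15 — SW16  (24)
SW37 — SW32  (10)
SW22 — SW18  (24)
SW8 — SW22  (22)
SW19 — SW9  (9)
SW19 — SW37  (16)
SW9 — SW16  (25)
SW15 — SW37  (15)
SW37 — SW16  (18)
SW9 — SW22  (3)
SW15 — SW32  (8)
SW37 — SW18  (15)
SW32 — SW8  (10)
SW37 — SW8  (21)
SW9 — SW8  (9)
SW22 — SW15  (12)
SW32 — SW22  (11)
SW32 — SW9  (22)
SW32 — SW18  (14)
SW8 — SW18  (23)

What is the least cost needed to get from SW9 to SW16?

25

Settle nodes by increasing distance from SW9:
SW9: 0
SW22: 3  (via SW9)
SW8: 9  (via SW9)
SW19: 9  (via SW9)
SW32: 14  (via SW22)
SW15: 15  (via SW22)
SW37: 24  (via SW32)
SW16: 25  (via SW9)
Shortest route: SW9–SW16 = 25.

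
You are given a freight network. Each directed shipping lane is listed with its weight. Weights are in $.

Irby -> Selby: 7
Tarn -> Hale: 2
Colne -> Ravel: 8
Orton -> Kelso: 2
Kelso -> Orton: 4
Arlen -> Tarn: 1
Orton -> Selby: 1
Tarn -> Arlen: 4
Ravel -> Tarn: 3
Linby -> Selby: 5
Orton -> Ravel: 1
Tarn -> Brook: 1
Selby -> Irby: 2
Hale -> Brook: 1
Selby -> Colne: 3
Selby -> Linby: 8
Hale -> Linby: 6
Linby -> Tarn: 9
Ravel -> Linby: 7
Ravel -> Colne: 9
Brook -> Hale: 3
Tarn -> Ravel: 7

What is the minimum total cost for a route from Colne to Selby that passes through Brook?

$26

Best Colne to Brook: Colne–Ravel–Tarn–Brook costing 12
Best Brook to Selby: Brook–Hale–Linby–Selby costing 14
Total via Brook: 12 + 14 = $26.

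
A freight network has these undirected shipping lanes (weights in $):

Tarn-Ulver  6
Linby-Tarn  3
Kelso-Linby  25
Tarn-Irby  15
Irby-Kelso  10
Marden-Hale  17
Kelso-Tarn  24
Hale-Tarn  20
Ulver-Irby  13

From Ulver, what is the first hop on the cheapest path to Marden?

Tarn

Compare a few routes:
Ulver - Tarn - Hale - Marden: 6+20+17 = 43
Ulver - Irby - Tarn - Hale - Marden: 13+15+20+17 = 65
The minimum is $43 via Ulver - Tarn - Hale - Marden.
So from Ulver the first move is to Tarn.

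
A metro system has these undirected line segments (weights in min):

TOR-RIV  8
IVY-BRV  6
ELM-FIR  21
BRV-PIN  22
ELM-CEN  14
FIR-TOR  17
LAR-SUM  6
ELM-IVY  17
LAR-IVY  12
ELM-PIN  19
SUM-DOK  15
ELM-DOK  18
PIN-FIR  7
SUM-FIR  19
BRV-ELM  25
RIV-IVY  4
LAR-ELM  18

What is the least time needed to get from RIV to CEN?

35 min

Candidate routes:
RIV - TOR - FIR - ELM - CEN: 8+17+21+14 = 60
RIV - IVY - BRV - ELM - CEN: 4+6+25+14 = 49
RIV - IVY - ELM - CEN: 4+17+14 = 35
RIV - IVY - LAR - ELM - CEN: 4+12+18+14 = 48
The minimum is 35 min via RIV - IVY - ELM - CEN.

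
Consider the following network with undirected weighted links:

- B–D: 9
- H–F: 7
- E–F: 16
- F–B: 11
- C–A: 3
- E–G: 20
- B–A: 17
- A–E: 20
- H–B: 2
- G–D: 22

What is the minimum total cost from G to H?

33

Enumerating some paths:
G - E - F - H: 20+16+7 = 43
G - D - B - H: 22+9+2 = 33
Cheapest is G - D - B - H at 33.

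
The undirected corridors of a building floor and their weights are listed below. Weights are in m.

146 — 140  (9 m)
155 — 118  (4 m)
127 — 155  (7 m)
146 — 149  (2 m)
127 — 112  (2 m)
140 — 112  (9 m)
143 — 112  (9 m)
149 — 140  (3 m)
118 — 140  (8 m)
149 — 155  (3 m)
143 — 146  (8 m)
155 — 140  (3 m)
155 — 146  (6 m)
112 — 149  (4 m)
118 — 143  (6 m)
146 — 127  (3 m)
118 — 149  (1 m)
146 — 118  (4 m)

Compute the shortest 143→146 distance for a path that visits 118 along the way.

9 m

Best 143 to 118: 143 → 118 costing 6
Shortest 118→146: 118 → 149 → 146 = 3
Total via 118: 6 + 3 = 9 m.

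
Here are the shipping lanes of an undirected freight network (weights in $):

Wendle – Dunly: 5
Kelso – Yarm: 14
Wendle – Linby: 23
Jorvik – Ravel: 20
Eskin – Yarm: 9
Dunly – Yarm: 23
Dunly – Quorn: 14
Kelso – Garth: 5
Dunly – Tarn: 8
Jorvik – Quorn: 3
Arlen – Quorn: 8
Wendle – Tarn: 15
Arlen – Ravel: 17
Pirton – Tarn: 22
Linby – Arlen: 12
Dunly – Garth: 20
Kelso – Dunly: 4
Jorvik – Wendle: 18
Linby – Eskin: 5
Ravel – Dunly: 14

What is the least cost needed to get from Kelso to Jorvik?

Compare a few routes:
Kelso → Dunly → Ravel → Jorvik: 4+14+20 = 38
Kelso → Garth → Dunly → Quorn → Jorvik: 5+20+14+3 = 42
Kelso → Dunly → Quorn → Jorvik: 4+14+3 = 21
Kelso → Dunly → Wendle → Jorvik: 4+5+18 = 27
The minimum is $21 via Kelso → Dunly → Quorn → Jorvik.

$21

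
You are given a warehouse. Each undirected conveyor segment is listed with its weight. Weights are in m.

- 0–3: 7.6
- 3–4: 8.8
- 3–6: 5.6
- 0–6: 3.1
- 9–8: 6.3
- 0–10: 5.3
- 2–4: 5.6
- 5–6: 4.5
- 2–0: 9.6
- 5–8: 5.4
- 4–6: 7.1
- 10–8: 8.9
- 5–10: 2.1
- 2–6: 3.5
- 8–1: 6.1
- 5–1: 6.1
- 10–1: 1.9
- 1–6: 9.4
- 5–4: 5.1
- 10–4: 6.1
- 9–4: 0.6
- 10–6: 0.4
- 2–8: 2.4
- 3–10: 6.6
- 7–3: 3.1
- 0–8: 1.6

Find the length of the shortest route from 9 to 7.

12.5 m

Settle nodes by increasing distance from 9:
9: 0
4: 0.6  (via 9)
5: 5.7  (via 4)
2: 6.2  (via 4)
8: 6.3  (via 9)
10: 6.7  (via 4)
6: 7.1  (via 10)
0: 7.9  (via 8)
1: 8.6  (via 10)
3: 9.4  (via 4)
7: 12.5  (via 3)
Shortest route: 9–4–3–7 = 12.5 m.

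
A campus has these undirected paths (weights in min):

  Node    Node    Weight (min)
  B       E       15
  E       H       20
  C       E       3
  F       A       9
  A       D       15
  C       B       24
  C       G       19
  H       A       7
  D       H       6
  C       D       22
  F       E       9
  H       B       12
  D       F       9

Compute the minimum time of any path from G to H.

Compare a few routes:
G–C–E–F–A–H: 19+3+9+9+7 = 47
G–C–E–H: 19+3+20 = 42
G–C–E–F–D–H: 19+3+9+9+6 = 46
Cheapest is G–C–E–H at 42 min.

42 min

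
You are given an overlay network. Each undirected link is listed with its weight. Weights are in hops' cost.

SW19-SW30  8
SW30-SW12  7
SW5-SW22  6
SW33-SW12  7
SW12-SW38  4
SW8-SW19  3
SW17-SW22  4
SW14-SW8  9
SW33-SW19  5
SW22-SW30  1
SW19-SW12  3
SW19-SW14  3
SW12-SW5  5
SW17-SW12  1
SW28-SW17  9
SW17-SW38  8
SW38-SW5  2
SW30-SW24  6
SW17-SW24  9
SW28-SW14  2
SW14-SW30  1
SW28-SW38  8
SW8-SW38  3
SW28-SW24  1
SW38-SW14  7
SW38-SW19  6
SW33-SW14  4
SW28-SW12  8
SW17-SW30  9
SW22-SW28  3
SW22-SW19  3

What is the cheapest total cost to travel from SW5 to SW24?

10 hops' cost

Running Dijkstra from SW5:
SW5: 0
SW38: 2  (via SW5)
SW12: 5  (via SW5)
SW8: 5  (via SW38)
SW17: 6  (via SW12)
SW22: 6  (via SW5)
SW30: 7  (via SW22)
SW14: 8  (via SW30)
SW19: 8  (via SW38)
SW28: 9  (via SW22)
SW24: 10  (via SW28)
Shortest route: SW5–SW22–SW28–SW24 = 10 hops' cost.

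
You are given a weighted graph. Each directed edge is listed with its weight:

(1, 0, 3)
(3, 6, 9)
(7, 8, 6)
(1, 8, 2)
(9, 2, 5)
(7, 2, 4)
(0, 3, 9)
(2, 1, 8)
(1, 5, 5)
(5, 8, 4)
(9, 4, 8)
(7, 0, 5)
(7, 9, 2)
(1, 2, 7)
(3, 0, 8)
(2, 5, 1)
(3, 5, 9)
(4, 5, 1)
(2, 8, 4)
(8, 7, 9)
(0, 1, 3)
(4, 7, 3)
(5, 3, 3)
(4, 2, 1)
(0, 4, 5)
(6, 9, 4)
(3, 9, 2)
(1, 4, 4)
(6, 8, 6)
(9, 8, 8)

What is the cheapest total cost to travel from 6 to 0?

20

Compare a few routes:
6 → 8 → 7 → 0: 6+9+5 = 20
6 → 9 → 4 → 2 → 1 → 0: 4+8+1+8+3 = 24
6 → 9 → 2 → 5 → 3 → 0: 4+5+1+3+8 = 21
Cheapest is 6 → 8 → 7 → 0 at 20.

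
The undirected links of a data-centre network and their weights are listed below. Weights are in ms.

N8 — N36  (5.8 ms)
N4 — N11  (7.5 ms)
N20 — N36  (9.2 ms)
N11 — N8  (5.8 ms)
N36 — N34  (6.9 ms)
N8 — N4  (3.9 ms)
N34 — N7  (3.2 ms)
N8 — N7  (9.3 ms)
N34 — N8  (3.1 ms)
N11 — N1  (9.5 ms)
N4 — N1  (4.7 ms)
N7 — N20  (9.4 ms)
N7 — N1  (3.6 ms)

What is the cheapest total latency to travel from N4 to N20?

Shortest distances from N4:
N4: 0
N8: 3.9  (via N4)
N1: 4.7  (via N4)
N34: 7  (via N8)
N11: 7.5  (via N4)
N7: 8.3  (via N1)
N36: 9.7  (via N8)
N20: 17.7  (via N7)
Shortest route: N4 → N1 → N7 → N20 = 17.7 ms.

17.7 ms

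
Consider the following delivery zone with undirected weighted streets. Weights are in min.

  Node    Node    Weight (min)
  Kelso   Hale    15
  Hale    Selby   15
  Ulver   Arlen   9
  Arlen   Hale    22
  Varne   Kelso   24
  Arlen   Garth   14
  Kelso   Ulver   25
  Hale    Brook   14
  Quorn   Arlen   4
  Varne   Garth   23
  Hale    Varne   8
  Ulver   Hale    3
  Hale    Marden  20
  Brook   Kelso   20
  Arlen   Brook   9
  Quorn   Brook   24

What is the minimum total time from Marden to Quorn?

Settle nodes by increasing distance from Marden:
Marden: 0
Hale: 20  (via Marden)
Ulver: 23  (via Hale)
Varne: 28  (via Hale)
Arlen: 32  (via Ulver)
Brook: 34  (via Hale)
Selby: 35  (via Hale)
Kelso: 35  (via Hale)
Quorn: 36  (via Arlen)
Shortest route: Marden → Hale → Ulver → Arlen → Quorn = 36 min.

36 min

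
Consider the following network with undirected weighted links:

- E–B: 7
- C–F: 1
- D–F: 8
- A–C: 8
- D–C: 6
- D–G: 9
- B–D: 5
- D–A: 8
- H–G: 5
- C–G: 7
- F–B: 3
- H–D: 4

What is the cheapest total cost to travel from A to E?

Running Dijkstra from A:
A: 0
C: 8  (via A)
D: 8  (via A)
F: 9  (via C)
B: 12  (via F)
H: 12  (via D)
G: 15  (via C)
E: 19  (via B)
Shortest route: A–C–F–B–E = 19.

19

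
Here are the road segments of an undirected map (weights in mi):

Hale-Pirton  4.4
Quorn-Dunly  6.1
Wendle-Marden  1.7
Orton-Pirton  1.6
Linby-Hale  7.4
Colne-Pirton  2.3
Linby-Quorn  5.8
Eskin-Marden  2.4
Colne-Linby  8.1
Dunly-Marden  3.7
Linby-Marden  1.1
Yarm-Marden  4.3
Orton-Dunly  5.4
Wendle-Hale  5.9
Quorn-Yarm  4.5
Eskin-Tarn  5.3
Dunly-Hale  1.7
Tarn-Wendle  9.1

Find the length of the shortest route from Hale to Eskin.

Shortest distances from Hale:
Hale: 0
Dunly: 1.7  (via Hale)
Pirton: 4.4  (via Hale)
Marden: 5.4  (via Dunly)
Wendle: 5.9  (via Hale)
Orton: 6  (via Pirton)
Linby: 6.5  (via Marden)
Colne: 6.7  (via Pirton)
Eskin: 7.8  (via Marden)
Shortest route: Hale–Dunly–Marden–Eskin = 7.8 mi.

7.8 mi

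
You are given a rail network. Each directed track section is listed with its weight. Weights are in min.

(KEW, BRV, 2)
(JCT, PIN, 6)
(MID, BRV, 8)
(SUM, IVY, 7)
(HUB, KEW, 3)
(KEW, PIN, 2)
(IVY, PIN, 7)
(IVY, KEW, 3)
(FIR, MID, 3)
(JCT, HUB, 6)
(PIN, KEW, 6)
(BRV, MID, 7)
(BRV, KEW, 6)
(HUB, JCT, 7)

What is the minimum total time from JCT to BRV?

Candidate routes:
JCT - PIN - KEW - BRV: 6+6+2 = 14
JCT - HUB - KEW - BRV: 6+3+2 = 11
Cheapest is JCT - HUB - KEW - BRV at 11 min.

11 min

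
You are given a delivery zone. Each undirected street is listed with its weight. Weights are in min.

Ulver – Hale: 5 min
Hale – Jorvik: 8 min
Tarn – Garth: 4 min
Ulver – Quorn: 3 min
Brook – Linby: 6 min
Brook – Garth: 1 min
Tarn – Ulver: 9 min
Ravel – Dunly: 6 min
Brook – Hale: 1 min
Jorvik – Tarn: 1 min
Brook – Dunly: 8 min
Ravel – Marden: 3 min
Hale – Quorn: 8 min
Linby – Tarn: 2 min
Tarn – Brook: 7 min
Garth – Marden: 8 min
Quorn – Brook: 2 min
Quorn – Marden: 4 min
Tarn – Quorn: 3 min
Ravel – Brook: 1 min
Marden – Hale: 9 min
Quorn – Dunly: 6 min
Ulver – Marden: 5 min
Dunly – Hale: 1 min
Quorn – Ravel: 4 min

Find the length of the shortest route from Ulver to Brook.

5 min

Shortest distances from Ulver:
Ulver: 0
Quorn: 3  (via Ulver)
Brook: 5  (via Quorn)
Shortest route: Ulver → Quorn → Brook = 5 min.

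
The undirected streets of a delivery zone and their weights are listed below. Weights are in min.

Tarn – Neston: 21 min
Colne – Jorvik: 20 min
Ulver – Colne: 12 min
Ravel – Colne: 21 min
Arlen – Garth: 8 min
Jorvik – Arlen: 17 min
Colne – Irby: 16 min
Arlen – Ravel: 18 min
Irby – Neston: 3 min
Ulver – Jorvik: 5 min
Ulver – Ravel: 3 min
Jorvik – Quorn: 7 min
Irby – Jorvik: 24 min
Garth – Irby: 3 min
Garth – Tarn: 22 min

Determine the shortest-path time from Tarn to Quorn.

Running Dijkstra from Tarn:
Tarn: 0
Neston: 21  (via Tarn)
Garth: 22  (via Tarn)
Irby: 24  (via Neston)
Arlen: 30  (via Garth)
Colne: 40  (via Irby)
Jorvik: 47  (via Arlen)
Ravel: 48  (via Arlen)
Ulver: 51  (via Ravel)
Quorn: 54  (via Jorvik)
Shortest route: Tarn → Garth → Arlen → Jorvik → Quorn = 54 min.

54 min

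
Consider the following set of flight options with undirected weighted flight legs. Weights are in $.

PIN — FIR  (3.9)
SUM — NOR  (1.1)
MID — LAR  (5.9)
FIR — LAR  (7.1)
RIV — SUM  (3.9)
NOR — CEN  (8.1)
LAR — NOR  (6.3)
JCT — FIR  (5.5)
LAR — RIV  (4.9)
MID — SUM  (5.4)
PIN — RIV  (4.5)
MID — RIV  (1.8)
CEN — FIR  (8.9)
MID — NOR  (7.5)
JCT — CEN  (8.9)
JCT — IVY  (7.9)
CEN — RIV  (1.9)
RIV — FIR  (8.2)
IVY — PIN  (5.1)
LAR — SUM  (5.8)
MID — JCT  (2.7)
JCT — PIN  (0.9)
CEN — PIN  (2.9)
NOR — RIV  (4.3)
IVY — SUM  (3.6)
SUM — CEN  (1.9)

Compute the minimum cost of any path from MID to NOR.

Compare a few routes:
MID → RIV → CEN → SUM → NOR: 1.8+1.9+1.9+1.1 = 6.7
MID → RIV → SUM → NOR: 1.8+3.9+1.1 = 6.8
MID → RIV → NOR: 1.8+4.3 = 6.1
MID → SUM → NOR: 5.4+1.1 = 6.5
Cheapest is MID → RIV → NOR at $6.1.

$6.1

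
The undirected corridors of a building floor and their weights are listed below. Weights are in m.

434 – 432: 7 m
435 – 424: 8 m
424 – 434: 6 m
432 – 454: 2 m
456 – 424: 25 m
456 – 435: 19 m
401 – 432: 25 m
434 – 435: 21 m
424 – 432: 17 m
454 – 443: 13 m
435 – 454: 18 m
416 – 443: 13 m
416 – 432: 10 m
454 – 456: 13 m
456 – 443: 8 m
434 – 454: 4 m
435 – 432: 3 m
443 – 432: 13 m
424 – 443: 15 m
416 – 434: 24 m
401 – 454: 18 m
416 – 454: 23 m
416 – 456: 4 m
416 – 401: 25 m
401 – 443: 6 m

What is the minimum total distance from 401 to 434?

Settle nodes by increasing distance from 401:
401: 0
443: 6  (via 401)
456: 14  (via 443)
416: 18  (via 456)
454: 18  (via 401)
432: 19  (via 443)
424: 21  (via 443)
435: 22  (via 432)
434: 22  (via 454)
Shortest route: 401 → 454 → 434 = 22 m.

22 m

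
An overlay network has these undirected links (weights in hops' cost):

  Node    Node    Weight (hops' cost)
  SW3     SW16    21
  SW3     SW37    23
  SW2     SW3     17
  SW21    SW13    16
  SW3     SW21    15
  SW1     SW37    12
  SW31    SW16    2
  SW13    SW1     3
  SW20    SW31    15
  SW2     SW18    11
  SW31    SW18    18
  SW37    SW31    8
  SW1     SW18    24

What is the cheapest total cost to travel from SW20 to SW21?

53 hops' cost

Compare a few routes:
SW20 - SW31 - SW37 - SW3 - SW21: 15+8+23+15 = 61
SW20 - SW31 - SW37 - SW1 - SW13 - SW21: 15+8+12+3+16 = 54
SW20 - SW31 - SW16 - SW3 - SW21: 15+2+21+15 = 53
SW20 - SW31 - SW18 - SW1 - SW13 - SW21: 15+18+24+3+16 = 76
Cheapest is SW20 - SW31 - SW16 - SW3 - SW21 at 53 hops' cost.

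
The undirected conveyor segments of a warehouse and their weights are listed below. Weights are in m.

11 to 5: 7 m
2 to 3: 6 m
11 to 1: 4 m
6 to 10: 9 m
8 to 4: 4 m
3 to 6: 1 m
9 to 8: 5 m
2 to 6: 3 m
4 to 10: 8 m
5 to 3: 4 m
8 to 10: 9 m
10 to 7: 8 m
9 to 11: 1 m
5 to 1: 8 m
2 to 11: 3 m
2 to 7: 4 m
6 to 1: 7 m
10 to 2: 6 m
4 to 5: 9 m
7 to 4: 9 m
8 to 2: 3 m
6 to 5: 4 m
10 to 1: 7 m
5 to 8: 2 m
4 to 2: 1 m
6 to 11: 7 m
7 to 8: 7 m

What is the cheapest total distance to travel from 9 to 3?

Candidate routes:
9 → 11 → 2 → 3: 1+3+6 = 10
9 → 8 → 5 → 3: 5+2+4 = 11
9 → 11 → 2 → 6 → 3: 1+3+3+1 = 8
9 → 11 → 6 → 3: 1+7+1 = 9
Cheapest is 9 → 11 → 2 → 6 → 3 at 8 m.

8 m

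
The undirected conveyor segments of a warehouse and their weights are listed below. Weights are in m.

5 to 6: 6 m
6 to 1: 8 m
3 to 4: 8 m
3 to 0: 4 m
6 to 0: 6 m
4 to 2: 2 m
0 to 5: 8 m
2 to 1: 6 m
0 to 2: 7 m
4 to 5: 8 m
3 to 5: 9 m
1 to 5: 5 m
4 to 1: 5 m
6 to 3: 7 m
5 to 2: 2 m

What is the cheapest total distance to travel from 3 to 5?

9 m

Enumerating some paths:
3 → 5: 9 = 9
3 → 0 → 5: 4+8 = 12
Cheapest is 3 → 5 at 9 m.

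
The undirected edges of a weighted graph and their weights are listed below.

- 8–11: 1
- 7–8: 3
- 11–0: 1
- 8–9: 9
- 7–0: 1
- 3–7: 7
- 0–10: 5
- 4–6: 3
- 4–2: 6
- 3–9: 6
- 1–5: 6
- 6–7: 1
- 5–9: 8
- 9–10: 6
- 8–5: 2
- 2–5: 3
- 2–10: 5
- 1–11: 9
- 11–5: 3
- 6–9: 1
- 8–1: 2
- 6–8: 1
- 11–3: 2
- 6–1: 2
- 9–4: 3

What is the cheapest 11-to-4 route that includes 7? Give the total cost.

6

Best 11 to 7: 11 → 0 → 7 costing 2
Shortest 7→4: 7 → 6 → 4 = 4
Total via 7: 2 + 4 = 6.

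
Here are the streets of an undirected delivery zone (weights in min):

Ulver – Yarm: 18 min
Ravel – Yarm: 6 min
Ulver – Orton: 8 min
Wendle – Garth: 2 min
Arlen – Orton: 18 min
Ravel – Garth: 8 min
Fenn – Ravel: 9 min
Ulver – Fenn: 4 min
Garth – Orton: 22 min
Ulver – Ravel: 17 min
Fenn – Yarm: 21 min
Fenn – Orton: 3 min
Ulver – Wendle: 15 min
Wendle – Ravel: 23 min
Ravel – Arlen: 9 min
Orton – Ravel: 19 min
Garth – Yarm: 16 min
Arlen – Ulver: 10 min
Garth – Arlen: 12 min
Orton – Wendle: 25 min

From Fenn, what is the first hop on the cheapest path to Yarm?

Ravel

Candidate routes:
Fenn–Yarm: 21 = 21
Fenn–Ravel–Yarm: 9+6 = 15
Fenn–Ulver–Yarm: 4+18 = 22
Cheapest is Fenn–Ravel–Yarm at 15 min.
So from Fenn the first move is to Ravel.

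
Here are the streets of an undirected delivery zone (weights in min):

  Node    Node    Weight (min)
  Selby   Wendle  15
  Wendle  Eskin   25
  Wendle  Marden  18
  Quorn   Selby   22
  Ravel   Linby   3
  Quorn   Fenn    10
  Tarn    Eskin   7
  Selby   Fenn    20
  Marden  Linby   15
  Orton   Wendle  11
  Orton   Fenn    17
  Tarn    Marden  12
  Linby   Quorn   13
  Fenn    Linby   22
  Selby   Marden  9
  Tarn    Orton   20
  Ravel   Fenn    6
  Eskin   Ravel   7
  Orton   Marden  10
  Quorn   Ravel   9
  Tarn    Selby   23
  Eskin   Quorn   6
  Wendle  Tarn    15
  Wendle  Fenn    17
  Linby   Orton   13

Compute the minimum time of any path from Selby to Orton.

Running Dijkstra from Selby:
Selby: 0
Marden: 9  (via Selby)
Wendle: 15  (via Selby)
Orton: 19  (via Marden)
Shortest route: Selby–Marden–Orton = 19 min.

19 min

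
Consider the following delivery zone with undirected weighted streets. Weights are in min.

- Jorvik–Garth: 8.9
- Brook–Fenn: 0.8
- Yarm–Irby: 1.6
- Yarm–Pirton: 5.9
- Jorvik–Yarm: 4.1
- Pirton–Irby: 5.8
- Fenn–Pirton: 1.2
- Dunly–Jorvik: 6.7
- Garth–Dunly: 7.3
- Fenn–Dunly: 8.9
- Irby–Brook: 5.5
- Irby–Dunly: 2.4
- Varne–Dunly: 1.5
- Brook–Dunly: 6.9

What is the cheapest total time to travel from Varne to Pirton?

9.7 min

Settle nodes by increasing distance from Varne:
Varne: 0
Dunly: 1.5  (via Varne)
Irby: 3.9  (via Dunly)
Yarm: 5.5  (via Irby)
Jorvik: 8.2  (via Dunly)
Brook: 8.4  (via Dunly)
Garth: 8.8  (via Dunly)
Fenn: 9.2  (via Brook)
Pirton: 9.7  (via Irby)
Shortest route: Varne → Dunly → Irby → Pirton = 9.7 min.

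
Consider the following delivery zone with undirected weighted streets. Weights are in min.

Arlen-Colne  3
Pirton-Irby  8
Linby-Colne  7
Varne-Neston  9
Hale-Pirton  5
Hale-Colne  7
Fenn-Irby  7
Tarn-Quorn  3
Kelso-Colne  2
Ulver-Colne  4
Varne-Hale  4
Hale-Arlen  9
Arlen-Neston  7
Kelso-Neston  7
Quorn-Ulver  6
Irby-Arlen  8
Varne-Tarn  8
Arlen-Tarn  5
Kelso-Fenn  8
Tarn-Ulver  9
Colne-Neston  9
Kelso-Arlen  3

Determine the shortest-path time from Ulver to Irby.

15 min

Running Dijkstra from Ulver:
Ulver: 0
Colne: 4  (via Ulver)
Kelso: 6  (via Colne)
Quorn: 6  (via Ulver)
Arlen: 7  (via Colne)
Tarn: 9  (via Ulver)
Hale: 11  (via Colne)
Linby: 11  (via Colne)
Neston: 13  (via Colne)
Fenn: 14  (via Kelso)
Varne: 15  (via Hale)
Irby: 15  (via Arlen)
Shortest route: Ulver–Colne–Arlen–Irby = 15 min.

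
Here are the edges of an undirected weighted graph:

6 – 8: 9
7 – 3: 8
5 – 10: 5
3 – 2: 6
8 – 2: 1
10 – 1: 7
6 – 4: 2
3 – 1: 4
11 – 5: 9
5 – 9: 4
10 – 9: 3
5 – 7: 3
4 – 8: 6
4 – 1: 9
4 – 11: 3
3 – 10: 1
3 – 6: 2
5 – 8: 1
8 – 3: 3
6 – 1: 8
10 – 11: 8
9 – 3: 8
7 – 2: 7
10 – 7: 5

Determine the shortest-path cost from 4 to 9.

Candidate routes:
4 → 6 → 3 → 10 → 9: 2+2+1+3 = 8
4 → 8 → 5 → 9: 6+1+4 = 11
Cheapest is 4 → 6 → 3 → 10 → 9 at 8.

8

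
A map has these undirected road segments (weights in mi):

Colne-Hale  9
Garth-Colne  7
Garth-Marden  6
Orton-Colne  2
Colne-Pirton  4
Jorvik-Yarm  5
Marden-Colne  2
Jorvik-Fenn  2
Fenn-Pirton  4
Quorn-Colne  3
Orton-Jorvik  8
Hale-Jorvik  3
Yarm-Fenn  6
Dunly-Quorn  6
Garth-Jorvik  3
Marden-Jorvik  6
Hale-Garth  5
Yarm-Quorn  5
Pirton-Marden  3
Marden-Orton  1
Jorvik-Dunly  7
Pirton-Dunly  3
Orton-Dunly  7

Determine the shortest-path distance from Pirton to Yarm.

10 mi

Enumerating some paths:
Pirton–Fenn–Yarm: 4+6 = 10
Pirton–Fenn–Jorvik–Yarm: 4+2+5 = 11
The minimum is 10 mi via Pirton–Fenn–Yarm.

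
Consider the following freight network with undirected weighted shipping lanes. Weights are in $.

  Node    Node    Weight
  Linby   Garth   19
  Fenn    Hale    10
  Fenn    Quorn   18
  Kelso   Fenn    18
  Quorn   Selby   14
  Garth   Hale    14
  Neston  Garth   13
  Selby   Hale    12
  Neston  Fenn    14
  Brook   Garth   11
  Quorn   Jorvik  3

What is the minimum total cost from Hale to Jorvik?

$29

Shortest distances from Hale:
Hale: 0
Fenn: 10  (via Hale)
Selby: 12  (via Hale)
Garth: 14  (via Hale)
Neston: 24  (via Fenn)
Brook: 25  (via Garth)
Quorn: 26  (via Selby)
Kelso: 28  (via Fenn)
Jorvik: 29  (via Quorn)
Shortest route: Hale–Selby–Quorn–Jorvik = $29.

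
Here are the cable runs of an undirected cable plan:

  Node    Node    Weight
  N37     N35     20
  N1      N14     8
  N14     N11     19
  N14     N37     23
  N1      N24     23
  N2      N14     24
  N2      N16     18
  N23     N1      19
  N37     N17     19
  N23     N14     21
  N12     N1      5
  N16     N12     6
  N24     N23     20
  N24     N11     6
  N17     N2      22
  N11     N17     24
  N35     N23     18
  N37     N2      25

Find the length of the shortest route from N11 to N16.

38

Candidate routes:
N11–N24–N1–N12–N16: 6+23+5+6 = 40
N11–N24–N23–N1–N12–N16: 6+20+19+5+6 = 56
N11–N14–N1–N12–N16: 19+8+5+6 = 38
Cheapest is N11–N14–N1–N12–N16 at 38.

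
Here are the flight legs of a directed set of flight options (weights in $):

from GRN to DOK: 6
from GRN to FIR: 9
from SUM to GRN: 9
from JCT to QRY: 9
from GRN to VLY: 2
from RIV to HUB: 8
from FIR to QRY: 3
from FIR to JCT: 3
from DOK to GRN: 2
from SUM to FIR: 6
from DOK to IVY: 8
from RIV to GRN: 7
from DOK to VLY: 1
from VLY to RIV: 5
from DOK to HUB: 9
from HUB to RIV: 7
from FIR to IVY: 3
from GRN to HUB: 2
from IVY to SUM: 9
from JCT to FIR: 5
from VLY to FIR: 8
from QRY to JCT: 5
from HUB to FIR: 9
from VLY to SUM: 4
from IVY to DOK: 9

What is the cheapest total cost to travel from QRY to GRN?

$24

Running Dijkstra from QRY:
QRY: 0
JCT: 5  (via QRY)
FIR: 10  (via JCT)
IVY: 13  (via FIR)
SUM: 22  (via IVY)
DOK: 22  (via IVY)
VLY: 23  (via DOK)
GRN: 24  (via DOK)
Shortest route: QRY–JCT–FIR–IVY–DOK–GRN = $24.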